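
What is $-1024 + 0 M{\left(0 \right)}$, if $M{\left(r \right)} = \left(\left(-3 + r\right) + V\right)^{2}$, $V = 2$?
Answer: $-1024$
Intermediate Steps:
$M{\left(r \right)} = \left(-1 + r\right)^{2}$ ($M{\left(r \right)} = \left(\left(-3 + r\right) + 2\right)^{2} = \left(-1 + r\right)^{2}$)
$-1024 + 0 M{\left(0 \right)} = -1024 + 0 \left(-1 + 0\right)^{2} = -1024 + 0 \left(-1\right)^{2} = -1024 + 0 \cdot 1 = -1024 + 0 = -1024$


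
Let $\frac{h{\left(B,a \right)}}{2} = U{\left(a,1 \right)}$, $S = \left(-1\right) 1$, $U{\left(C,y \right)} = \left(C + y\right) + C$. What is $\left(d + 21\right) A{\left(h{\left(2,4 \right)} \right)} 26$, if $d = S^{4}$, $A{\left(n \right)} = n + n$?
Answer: $20592$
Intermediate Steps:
$U{\left(C,y \right)} = y + 2 C$
$S = -1$
$h{\left(B,a \right)} = 2 + 4 a$ ($h{\left(B,a \right)} = 2 \left(1 + 2 a\right) = 2 + 4 a$)
$A{\left(n \right)} = 2 n$
$d = 1$ ($d = \left(-1\right)^{4} = 1$)
$\left(d + 21\right) A{\left(h{\left(2,4 \right)} \right)} 26 = \left(1 + 21\right) 2 \left(2 + 4 \cdot 4\right) 26 = 22 \cdot 2 \left(2 + 16\right) 26 = 22 \cdot 2 \cdot 18 \cdot 26 = 22 \cdot 36 \cdot 26 = 792 \cdot 26 = 20592$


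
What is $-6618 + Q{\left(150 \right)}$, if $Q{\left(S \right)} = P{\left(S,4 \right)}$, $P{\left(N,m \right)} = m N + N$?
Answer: $-5868$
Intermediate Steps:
$P{\left(N,m \right)} = N + N m$ ($P{\left(N,m \right)} = N m + N = N + N m$)
$Q{\left(S \right)} = 5 S$ ($Q{\left(S \right)} = S \left(1 + 4\right) = S 5 = 5 S$)
$-6618 + Q{\left(150 \right)} = -6618 + 5 \cdot 150 = -6618 + 750 = -5868$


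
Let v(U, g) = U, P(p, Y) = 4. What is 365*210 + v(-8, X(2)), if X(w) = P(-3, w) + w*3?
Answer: 76642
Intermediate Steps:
X(w) = 4 + 3*w (X(w) = 4 + w*3 = 4 + 3*w)
365*210 + v(-8, X(2)) = 365*210 - 8 = 76650 - 8 = 76642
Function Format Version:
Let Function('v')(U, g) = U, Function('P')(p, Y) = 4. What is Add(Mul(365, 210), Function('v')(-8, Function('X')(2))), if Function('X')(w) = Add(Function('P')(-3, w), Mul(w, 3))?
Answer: 76642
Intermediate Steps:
Function('X')(w) = Add(4, Mul(3, w)) (Function('X')(w) = Add(4, Mul(w, 3)) = Add(4, Mul(3, w)))
Add(Mul(365, 210), Function('v')(-8, Function('X')(2))) = Add(Mul(365, 210), -8) = Add(76650, -8) = 76642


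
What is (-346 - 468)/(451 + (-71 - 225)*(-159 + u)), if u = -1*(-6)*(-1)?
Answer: -74/4481 ≈ -0.016514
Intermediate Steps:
u = -6 (u = 6*(-1) = -6)
(-346 - 468)/(451 + (-71 - 225)*(-159 + u)) = (-346 - 468)/(451 + (-71 - 225)*(-159 - 6)) = -814/(451 - 296*(-165)) = -814/(451 + 48840) = -814/49291 = -814*1/49291 = -74/4481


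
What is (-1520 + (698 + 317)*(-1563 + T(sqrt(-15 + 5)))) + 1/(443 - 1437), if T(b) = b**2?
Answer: -1588526311/994 ≈ -1.5981e+6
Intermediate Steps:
(-1520 + (698 + 317)*(-1563 + T(sqrt(-15 + 5)))) + 1/(443 - 1437) = (-1520 + (698 + 317)*(-1563 + (sqrt(-15 + 5))**2)) + 1/(443 - 1437) = (-1520 + 1015*(-1563 + (sqrt(-10))**2)) + 1/(-994) = (-1520 + 1015*(-1563 + (I*sqrt(10))**2)) - 1/994 = (-1520 + 1015*(-1563 - 10)) - 1/994 = (-1520 + 1015*(-1573)) - 1/994 = (-1520 - 1596595) - 1/994 = -1598115 - 1/994 = -1588526311/994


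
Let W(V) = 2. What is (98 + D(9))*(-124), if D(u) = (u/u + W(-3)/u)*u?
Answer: -13516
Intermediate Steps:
D(u) = u*(1 + 2/u) (D(u) = (u/u + 2/u)*u = (1 + 2/u)*u = u*(1 + 2/u))
(98 + D(9))*(-124) = (98 + (2 + 9))*(-124) = (98 + 11)*(-124) = 109*(-124) = -13516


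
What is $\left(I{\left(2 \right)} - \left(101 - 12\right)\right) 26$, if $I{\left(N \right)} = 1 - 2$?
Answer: $-2340$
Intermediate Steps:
$I{\left(N \right)} = -1$
$\left(I{\left(2 \right)} - \left(101 - 12\right)\right) 26 = \left(-1 - \left(101 - 12\right)\right) 26 = \left(-1 - 89\right) 26 = \left(-90\right) 26 = -2340$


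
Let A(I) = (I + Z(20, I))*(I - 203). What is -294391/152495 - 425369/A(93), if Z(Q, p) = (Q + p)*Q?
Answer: -453223075/1578811234 ≈ -0.28707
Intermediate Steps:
Z(Q, p) = Q*(Q + p)
A(I) = (-203 + I)*(400 + 21*I) (A(I) = (I + 20*(20 + I))*(I - 203) = (I + (400 + 20*I))*(-203 + I) = (400 + 21*I)*(-203 + I) = (-203 + I)*(400 + 21*I))
-294391/152495 - 425369/A(93) = -294391/152495 - 425369/(-81200 - 3863*93 + 21*93**2) = -294391*1/152495 - 425369/(-81200 - 359259 + 21*8649) = -294391/152495 - 425369/(-81200 - 359259 + 181629) = -294391/152495 - 425369/(-258830) = -294391/152495 - 425369*(-1/258830) = -294391/152495 + 425369/258830 = -453223075/1578811234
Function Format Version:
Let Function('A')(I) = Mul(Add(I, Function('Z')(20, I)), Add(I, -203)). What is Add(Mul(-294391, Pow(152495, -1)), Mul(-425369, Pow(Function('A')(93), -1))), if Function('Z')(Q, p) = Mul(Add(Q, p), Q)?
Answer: Rational(-453223075, 1578811234) ≈ -0.28707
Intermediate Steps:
Function('Z')(Q, p) = Mul(Q, Add(Q, p))
Function('A')(I) = Mul(Add(-203, I), Add(400, Mul(21, I))) (Function('A')(I) = Mul(Add(I, Mul(20, Add(20, I))), Add(I, -203)) = Mul(Add(I, Add(400, Mul(20, I))), Add(-203, I)) = Mul(Add(400, Mul(21, I)), Add(-203, I)) = Mul(Add(-203, I), Add(400, Mul(21, I))))
Add(Mul(-294391, Pow(152495, -1)), Mul(-425369, Pow(Function('A')(93), -1))) = Add(Mul(-294391, Pow(152495, -1)), Mul(-425369, Pow(Add(-81200, Mul(-3863, 93), Mul(21, Pow(93, 2))), -1))) = Add(Mul(-294391, Rational(1, 152495)), Mul(-425369, Pow(Add(-81200, -359259, Mul(21, 8649)), -1))) = Add(Rational(-294391, 152495), Mul(-425369, Pow(Add(-81200, -359259, 181629), -1))) = Add(Rational(-294391, 152495), Mul(-425369, Pow(-258830, -1))) = Add(Rational(-294391, 152495), Mul(-425369, Rational(-1, 258830))) = Add(Rational(-294391, 152495), Rational(425369, 258830)) = Rational(-453223075, 1578811234)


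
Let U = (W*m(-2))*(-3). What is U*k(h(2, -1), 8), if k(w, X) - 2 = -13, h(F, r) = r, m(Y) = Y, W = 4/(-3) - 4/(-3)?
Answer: 0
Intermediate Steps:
W = 0 (W = 4*(-⅓) - 4*(-⅓) = -4/3 + 4/3 = 0)
k(w, X) = -11 (k(w, X) = 2 - 13 = -11)
U = 0 (U = (0*(-2))*(-3) = 0*(-3) = 0)
U*k(h(2, -1), 8) = 0*(-11) = 0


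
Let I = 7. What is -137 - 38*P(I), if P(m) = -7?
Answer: 129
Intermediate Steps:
-137 - 38*P(I) = -137 - 38*(-7) = -137 + 266 = 129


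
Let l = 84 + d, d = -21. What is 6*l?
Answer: 378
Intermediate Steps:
l = 63 (l = 84 - 21 = 63)
6*l = 6*63 = 378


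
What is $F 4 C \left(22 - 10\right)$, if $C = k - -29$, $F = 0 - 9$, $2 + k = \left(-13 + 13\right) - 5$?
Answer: $-9504$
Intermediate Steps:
$k = -7$ ($k = -2 + \left(\left(-13 + 13\right) - 5\right) = -2 + \left(0 - 5\right) = -2 - 5 = -7$)
$F = -9$
$C = 22$ ($C = -7 - -29 = -7 + 29 = 22$)
$F 4 C \left(22 - 10\right) = \left(-9\right) 4 \cdot 22 \left(22 - 10\right) = \left(-36\right) 22 \left(22 - 10\right) = \left(-792\right) 12 = -9504$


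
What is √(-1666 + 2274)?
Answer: 4*√38 ≈ 24.658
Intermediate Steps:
√(-1666 + 2274) = √608 = 4*√38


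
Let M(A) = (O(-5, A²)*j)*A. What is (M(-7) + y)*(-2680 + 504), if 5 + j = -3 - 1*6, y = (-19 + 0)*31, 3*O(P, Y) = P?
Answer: 4911232/3 ≈ 1.6371e+6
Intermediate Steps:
O(P, Y) = P/3
y = -589 (y = -19*31 = -589)
j = -14 (j = -5 + (-3 - 1*6) = -5 + (-3 - 6) = -5 - 9 = -14)
M(A) = 70*A/3 (M(A) = (((⅓)*(-5))*(-14))*A = (-5/3*(-14))*A = 70*A/3)
(M(-7) + y)*(-2680 + 504) = ((70/3)*(-7) - 589)*(-2680 + 504) = (-490/3 - 589)*(-2176) = -2257/3*(-2176) = 4911232/3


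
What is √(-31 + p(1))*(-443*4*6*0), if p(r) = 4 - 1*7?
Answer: 0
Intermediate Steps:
p(r) = -3 (p(r) = 4 - 7 = -3)
√(-31 + p(1))*(-443*4*6*0) = √(-31 - 3)*(-443*4*6*0) = √(-34)*(-10632*0) = (I*√34)*(-443*0) = (I*√34)*0 = 0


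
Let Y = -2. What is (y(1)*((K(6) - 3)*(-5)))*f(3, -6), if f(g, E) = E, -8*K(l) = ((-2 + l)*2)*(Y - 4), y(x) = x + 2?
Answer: 270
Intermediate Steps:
y(x) = 2 + x
K(l) = -3 + 3*l/2 (K(l) = -(-2 + l)*2*(-2 - 4)/8 = -(-4 + 2*l)*(-6)/8 = -(24 - 12*l)/8 = -3 + 3*l/2)
(y(1)*((K(6) - 3)*(-5)))*f(3, -6) = ((2 + 1)*(((-3 + (3/2)*6) - 3)*(-5)))*(-6) = (3*(((-3 + 9) - 3)*(-5)))*(-6) = (3*((6 - 3)*(-5)))*(-6) = (3*(3*(-5)))*(-6) = (3*(-15))*(-6) = -45*(-6) = 270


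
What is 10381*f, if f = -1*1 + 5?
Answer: 41524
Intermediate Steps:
f = 4 (f = -1 + 5 = 4)
10381*f = 10381*4 = 41524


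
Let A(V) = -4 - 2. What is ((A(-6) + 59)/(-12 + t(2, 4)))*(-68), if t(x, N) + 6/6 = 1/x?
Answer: 7208/25 ≈ 288.32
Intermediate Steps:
A(V) = -6
t(x, N) = -1 + 1/x
((A(-6) + 59)/(-12 + t(2, 4)))*(-68) = ((-6 + 59)/(-12 + (1 - 1*2)/2))*(-68) = (53/(-12 + (1 - 2)/2))*(-68) = (53/(-12 + (½)*(-1)))*(-68) = (53/(-12 - ½))*(-68) = (53/(-25/2))*(-68) = (53*(-2/25))*(-68) = -106/25*(-68) = 7208/25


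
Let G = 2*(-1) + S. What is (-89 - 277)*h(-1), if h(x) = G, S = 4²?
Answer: -5124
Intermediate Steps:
S = 16
G = 14 (G = 2*(-1) + 16 = -2 + 16 = 14)
h(x) = 14
(-89 - 277)*h(-1) = (-89 - 277)*14 = -366*14 = -5124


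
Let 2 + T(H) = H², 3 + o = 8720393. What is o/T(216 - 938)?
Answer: 4360195/260641 ≈ 16.729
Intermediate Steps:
o = 8720390 (o = -3 + 8720393 = 8720390)
T(H) = -2 + H²
o/T(216 - 938) = 8720390/(-2 + (216 - 938)²) = 8720390/(-2 + (-722)²) = 8720390/(-2 + 521284) = 8720390/521282 = 8720390*(1/521282) = 4360195/260641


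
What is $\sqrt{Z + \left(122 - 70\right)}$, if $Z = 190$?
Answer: $11 \sqrt{2} \approx 15.556$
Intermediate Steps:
$\sqrt{Z + \left(122 - 70\right)} = \sqrt{190 + \left(122 - 70\right)} = \sqrt{190 + 52} = \sqrt{242} = 11 \sqrt{2}$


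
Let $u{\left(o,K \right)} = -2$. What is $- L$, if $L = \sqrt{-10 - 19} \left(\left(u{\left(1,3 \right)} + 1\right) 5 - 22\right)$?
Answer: $27 i \sqrt{29} \approx 145.4 i$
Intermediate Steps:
$L = - 27 i \sqrt{29}$ ($L = \sqrt{-10 - 19} \left(\left(-2 + 1\right) 5 - 22\right) = \sqrt{-29} \left(\left(-1\right) 5 - 22\right) = i \sqrt{29} \left(-5 - 22\right) = i \sqrt{29} \left(-27\right) = - 27 i \sqrt{29} \approx - 145.4 i$)
$- L = - \left(-27\right) i \sqrt{29} = 27 i \sqrt{29}$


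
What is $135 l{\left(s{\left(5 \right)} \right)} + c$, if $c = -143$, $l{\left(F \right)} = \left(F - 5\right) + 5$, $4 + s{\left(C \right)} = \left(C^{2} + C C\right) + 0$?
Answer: $6067$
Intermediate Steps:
$s{\left(C \right)} = -4 + 2 C^{2}$ ($s{\left(C \right)} = -4 + \left(\left(C^{2} + C C\right) + 0\right) = -4 + \left(\left(C^{2} + C^{2}\right) + 0\right) = -4 + \left(2 C^{2} + 0\right) = -4 + 2 C^{2}$)
$l{\left(F \right)} = F$ ($l{\left(F \right)} = \left(-5 + F\right) + 5 = F$)
$135 l{\left(s{\left(5 \right)} \right)} + c = 135 \left(-4 + 2 \cdot 5^{2}\right) - 143 = 135 \left(-4 + 2 \cdot 25\right) - 143 = 135 \left(-4 + 50\right) - 143 = 135 \cdot 46 - 143 = 6210 - 143 = 6067$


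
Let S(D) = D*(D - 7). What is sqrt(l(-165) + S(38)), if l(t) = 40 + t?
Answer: 9*sqrt(13) ≈ 32.450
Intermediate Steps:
S(D) = D*(-7 + D)
sqrt(l(-165) + S(38)) = sqrt((40 - 165) + 38*(-7 + 38)) = sqrt(-125 + 38*31) = sqrt(-125 + 1178) = sqrt(1053) = 9*sqrt(13)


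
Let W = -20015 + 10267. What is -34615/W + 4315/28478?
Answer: 513914295/138801772 ≈ 3.7025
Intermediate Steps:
W = -9748
-34615/W + 4315/28478 = -34615/(-9748) + 4315/28478 = -34615*(-1/9748) + 4315*(1/28478) = 34615/9748 + 4315/28478 = 513914295/138801772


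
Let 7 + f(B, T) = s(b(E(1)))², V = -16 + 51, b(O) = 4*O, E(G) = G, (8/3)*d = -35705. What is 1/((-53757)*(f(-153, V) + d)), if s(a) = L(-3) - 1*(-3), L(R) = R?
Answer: 8/5761191447 ≈ 1.3886e-9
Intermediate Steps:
d = -107115/8 (d = (3/8)*(-35705) = -107115/8 ≈ -13389.)
s(a) = 0 (s(a) = -3 - 1*(-3) = -3 + 3 = 0)
V = 35
f(B, T) = -7 (f(B, T) = -7 + 0² = -7 + 0 = -7)
1/((-53757)*(f(-153, V) + d)) = 1/((-53757)*(-7 - 107115/8)) = -1/(53757*(-107171/8)) = -1/53757*(-8/107171) = 8/5761191447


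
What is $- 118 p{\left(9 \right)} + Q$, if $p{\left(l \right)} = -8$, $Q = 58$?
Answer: $1002$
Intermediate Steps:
$- 118 p{\left(9 \right)} + Q = \left(-118\right) \left(-8\right) + 58 = 944 + 58 = 1002$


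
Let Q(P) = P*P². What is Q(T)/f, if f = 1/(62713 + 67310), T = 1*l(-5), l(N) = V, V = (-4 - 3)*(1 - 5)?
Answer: 2854264896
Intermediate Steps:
V = 28 (V = -7*(-4) = 28)
l(N) = 28
T = 28 (T = 1*28 = 28)
Q(P) = P³
f = 1/130023 ≈ 7.6909e-6
Q(T)/f = 28³/(1/130023) = 21952*130023 = 2854264896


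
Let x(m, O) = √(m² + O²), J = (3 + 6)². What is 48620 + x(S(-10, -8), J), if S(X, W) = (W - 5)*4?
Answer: 48620 + √9265 ≈ 48716.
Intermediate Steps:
S(X, W) = -20 + 4*W (S(X, W) = (-5 + W)*4 = -20 + 4*W)
J = 81 (J = 9² = 81)
x(m, O) = √(O² + m²)
48620 + x(S(-10, -8), J) = 48620 + √(81² + (-20 + 4*(-8))²) = 48620 + √(6561 + (-20 - 32)²) = 48620 + √(6561 + (-52)²) = 48620 + √(6561 + 2704) = 48620 + √9265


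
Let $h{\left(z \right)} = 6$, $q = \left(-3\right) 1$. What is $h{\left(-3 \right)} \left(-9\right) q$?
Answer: $162$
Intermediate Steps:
$q = -3$
$h{\left(-3 \right)} \left(-9\right) q = 6 \left(-9\right) \left(-3\right) = \left(-54\right) \left(-3\right) = 162$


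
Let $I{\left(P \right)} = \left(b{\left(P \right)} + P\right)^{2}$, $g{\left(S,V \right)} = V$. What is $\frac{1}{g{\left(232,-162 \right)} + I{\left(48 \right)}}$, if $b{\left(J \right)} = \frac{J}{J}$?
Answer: $\frac{1}{2239} \approx 0.00044663$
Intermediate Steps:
$b{\left(J \right)} = 1$
$I{\left(P \right)} = \left(1 + P\right)^{2}$
$\frac{1}{g{\left(232,-162 \right)} + I{\left(48 \right)}} = \frac{1}{-162 + \left(1 + 48\right)^{2}} = \frac{1}{-162 + 49^{2}} = \frac{1}{-162 + 2401} = \frac{1}{2239}$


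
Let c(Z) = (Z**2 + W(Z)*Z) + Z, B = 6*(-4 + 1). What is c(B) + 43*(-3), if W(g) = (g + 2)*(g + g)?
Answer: -10191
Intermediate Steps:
W(g) = 2*g*(2 + g) (W(g) = (2 + g)*(2*g) = 2*g*(2 + g))
B = -18 (B = 6*(-3) = -18)
c(Z) = Z + Z**2 + 2*Z**2*(2 + Z) (c(Z) = (Z**2 + (2*Z*(2 + Z))*Z) + Z = (Z**2 + 2*Z**2*(2 + Z)) + Z = Z + Z**2 + 2*Z**2*(2 + Z))
c(B) + 43*(-3) = -18*(1 - 18 + 2*(-18)*(2 - 18)) + 43*(-3) = -18*(1 - 18 + 2*(-18)*(-16)) - 129 = -18*(1 - 18 + 576) - 129 = -18*559 - 129 = -10062 - 129 = -10191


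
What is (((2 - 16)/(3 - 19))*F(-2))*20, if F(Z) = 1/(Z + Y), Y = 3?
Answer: 35/2 ≈ 17.500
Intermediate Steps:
F(Z) = 1/(3 + Z) (F(Z) = 1/(Z + 3) = 1/(3 + Z))
(((2 - 16)/(3 - 19))*F(-2))*20 = (((2 - 16)/(3 - 19))/(3 - 2))*20 = (-14/(-16)/1)*20 = (-14*(-1/16)*1)*20 = ((7/8)*1)*20 = (7/8)*20 = 35/2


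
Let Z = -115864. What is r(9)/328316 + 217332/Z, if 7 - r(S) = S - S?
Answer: -8919095233/4755000628 ≈ -1.8757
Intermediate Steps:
r(S) = 7 (r(S) = 7 - (S - S) = 7 - 1*0 = 7 + 0 = 7)
r(9)/328316 + 217332/Z = 7/328316 + 217332/(-115864) = 7*(1/328316) + 217332*(-1/115864) = 7/328316 - 54333/28966 = -8919095233/4755000628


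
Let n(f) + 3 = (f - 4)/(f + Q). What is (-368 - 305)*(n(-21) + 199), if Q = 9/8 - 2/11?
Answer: -46859644/353 ≈ -1.3275e+5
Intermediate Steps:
Q = 83/88 (Q = 9*(⅛) - 2*1/11 = 9/8 - 2/11 = 83/88 ≈ 0.94318)
n(f) = -3 + (-4 + f)/(83/88 + f) (n(f) = -3 + (f - 4)/(f + 83/88) = -3 + (-4 + f)/(83/88 + f))
(-368 - 305)*(n(-21) + 199) = (-368 - 305)*((-601 - 176*(-21))/(83 + 88*(-21)) + 199) = -673*((-601 + 3696)/(83 - 1848) + 199) = -673*(3095/(-1765) + 199) = -673*(-1/1765*3095 + 199) = -673*(-619/353 + 199) = -673*69628/353 = -46859644/353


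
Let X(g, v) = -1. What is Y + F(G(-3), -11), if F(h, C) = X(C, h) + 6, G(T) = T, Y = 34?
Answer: 39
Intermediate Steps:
F(h, C) = 5 (F(h, C) = -1 + 6 = 5)
Y + F(G(-3), -11) = 34 + 5 = 39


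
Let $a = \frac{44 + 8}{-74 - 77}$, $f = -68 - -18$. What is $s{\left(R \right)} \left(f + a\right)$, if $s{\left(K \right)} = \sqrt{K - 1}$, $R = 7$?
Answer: $- \frac{7602 \sqrt{6}}{151} \approx -123.32$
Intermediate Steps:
$f = -50$ ($f = -68 + 18 = -50$)
$a = - \frac{52}{151}$ ($a = \frac{52}{-151} = 52 \left(- \frac{1}{151}\right) = - \frac{52}{151} \approx -0.34437$)
$s{\left(K \right)} = \sqrt{-1 + K}$
$s{\left(R \right)} \left(f + a\right) = \sqrt{-1 + 7} \left(-50 - \frac{52}{151}\right) = \sqrt{6} \left(- \frac{7602}{151}\right) = - \frac{7602 \sqrt{6}}{151}$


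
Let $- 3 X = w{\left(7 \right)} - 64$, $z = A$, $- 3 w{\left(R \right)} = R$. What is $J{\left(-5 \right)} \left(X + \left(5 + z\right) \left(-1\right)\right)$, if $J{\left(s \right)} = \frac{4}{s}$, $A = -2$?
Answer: $- \frac{688}{45} \approx -15.289$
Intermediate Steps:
$w{\left(R \right)} = - \frac{R}{3}$
$z = -2$
$X = \frac{199}{9}$ ($X = - \frac{\left(- \frac{1}{3}\right) 7 - 64}{3} = - \frac{- \frac{7}{3} - 64}{3} = \left(- \frac{1}{3}\right) \left(- \frac{199}{3}\right) = \frac{199}{9} \approx 22.111$)
$J{\left(-5 \right)} \left(X + \left(5 + z\right) \left(-1\right)\right) = \frac{4}{-5} \left(\frac{199}{9} + \left(5 - 2\right) \left(-1\right)\right) = 4 \left(- \frac{1}{5}\right) \left(\frac{199}{9} + 3 \left(-1\right)\right) = - \frac{4 \left(\frac{199}{9} - 3\right)}{5} = \left(- \frac{4}{5}\right) \frac{172}{9} = - \frac{688}{45}$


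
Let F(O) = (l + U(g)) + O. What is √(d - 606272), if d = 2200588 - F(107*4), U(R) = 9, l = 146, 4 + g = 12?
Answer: √1593733 ≈ 1262.4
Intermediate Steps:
g = 8 (g = -4 + 12 = 8)
F(O) = 155 + O (F(O) = (146 + 9) + O = 155 + O)
d = 2200005 (d = 2200588 - (155 + 107*4) = 2200588 - (155 + 428) = 2200588 - 1*583 = 2200588 - 583 = 2200005)
√(d - 606272) = √(2200005 - 606272) = √1593733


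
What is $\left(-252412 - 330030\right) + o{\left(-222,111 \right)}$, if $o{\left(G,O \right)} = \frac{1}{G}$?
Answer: $- \frac{129302125}{222} \approx -5.8244 \cdot 10^{5}$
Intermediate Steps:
$\left(-252412 - 330030\right) + o{\left(-222,111 \right)} = \left(-252412 - 330030\right) + \frac{1}{-222} = -582442 - \frac{1}{222} = - \frac{129302125}{222}$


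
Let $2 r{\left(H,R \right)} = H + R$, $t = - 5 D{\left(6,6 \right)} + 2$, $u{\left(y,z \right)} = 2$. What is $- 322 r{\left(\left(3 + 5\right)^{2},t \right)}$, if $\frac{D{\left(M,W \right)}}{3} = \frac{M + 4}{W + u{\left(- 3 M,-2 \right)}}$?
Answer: $- \frac{30429}{4} \approx -7607.3$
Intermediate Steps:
$D{\left(M,W \right)} = \frac{3 \left(4 + M\right)}{2 + W}$ ($D{\left(M,W \right)} = 3 \frac{M + 4}{W + 2} = 3 \frac{4 + M}{2 + W} = \frac{3 \left(4 + M\right)}{2 + W}$)
$t = - \frac{67}{4}$ ($t = - 5 \frac{3 \left(4 + 6\right)}{2 + 6} + 2 = - 5 \cdot 3 \cdot \frac{1}{8} \cdot 10 + 2 = \left(-5\right) \frac{15}{4} + 2 = - \frac{75}{4} + 2 = - \frac{67}{4} \approx -16.75$)
$r{\left(H,R \right)} = \frac{H}{2} + \frac{R}{2}$ ($r{\left(H,R \right)} = \frac{H + R}{2} = \frac{H}{2} + \frac{R}{2}$)
$- 322 r{\left(\left(3 + 5\right)^{2},t \right)} = - 322 \left(\frac{\left(3 + 5\right)^{2}}{2} + \frac{1}{2} \left(- \frac{67}{4}\right)\right) = - 322 \left(\frac{8^{2}}{2} - \frac{67}{8}\right) = - 322 \left(\frac{1}{2} \cdot 64 - \frac{67}{8}\right) = - 322 \left(32 - \frac{67}{8}\right) = \left(-322\right) \frac{189}{8} = - \frac{30429}{4}$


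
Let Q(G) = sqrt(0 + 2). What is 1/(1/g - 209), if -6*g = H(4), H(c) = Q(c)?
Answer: -209/43663 + 3*sqrt(2)/43663 ≈ -0.0046895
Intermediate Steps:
Q(G) = sqrt(2)
H(c) = sqrt(2)
g = -sqrt(2)/6 ≈ -0.23570
1/(1/g - 209) = 1/(1/(-sqrt(2)/6) - 209) = 1/(-3*sqrt(2) - 209) = 1/(-209 - 3*sqrt(2))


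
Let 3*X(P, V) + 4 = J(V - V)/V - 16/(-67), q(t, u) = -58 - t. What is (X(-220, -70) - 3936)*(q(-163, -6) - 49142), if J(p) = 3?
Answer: 905506797119/4690 ≈ 1.9307e+8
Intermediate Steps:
X(P, V) = -84/67 + 1/V (X(P, V) = -4/3 + (3/V - 16/(-67))/3 = -4/3 + (3/V - 16*(-1/67))/3 = -4/3 + (3/V + 16/67)/3 = -4/3 + (16/67 + 3/V)/3 = -4/3 + (16/201 + 1/V) = -84/67 + 1/V)
(X(-220, -70) - 3936)*(q(-163, -6) - 49142) = ((-84/67 + 1/(-70)) - 3936)*((-58 - 1*(-163)) - 49142) = ((-84/67 - 1/70) - 3936)*((-58 + 163) - 49142) = (-5947/4690 - 3936)*(105 - 49142) = -18465787/4690*(-49037) = 905506797119/4690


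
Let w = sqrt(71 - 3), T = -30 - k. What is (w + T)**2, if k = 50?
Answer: 6468 - 320*sqrt(17) ≈ 5148.6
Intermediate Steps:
T = -80 (T = -30 - 1*50 = -30 - 50 = -80)
w = 2*sqrt(17) (w = sqrt(68) = 2*sqrt(17) ≈ 8.2462)
(w + T)**2 = (2*sqrt(17) - 80)**2 = (-80 + 2*sqrt(17))**2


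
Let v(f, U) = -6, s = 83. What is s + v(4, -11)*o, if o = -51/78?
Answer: 1130/13 ≈ 86.923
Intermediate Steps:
o = -17/26 (o = -51*1/78 = -17/26 ≈ -0.65385)
s + v(4, -11)*o = 83 - 6*(-17/26) = 83 + 51/13 = 1130/13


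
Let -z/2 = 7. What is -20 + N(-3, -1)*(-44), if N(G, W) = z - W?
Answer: 552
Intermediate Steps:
z = -14 (z = -2*7 = -14)
N(G, W) = -14 - W
-20 + N(-3, -1)*(-44) = -20 + (-14 - 1*(-1))*(-44) = -20 + (-14 + 1)*(-44) = -20 - 13*(-44) = -20 + 572 = 552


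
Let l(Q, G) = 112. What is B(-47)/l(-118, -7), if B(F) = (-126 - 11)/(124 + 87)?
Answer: -137/23632 ≈ -0.0057972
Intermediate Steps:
B(F) = -137/211
B(-47)/l(-118, -7) = -137/211/112 = -137/211*1/112 = -137/23632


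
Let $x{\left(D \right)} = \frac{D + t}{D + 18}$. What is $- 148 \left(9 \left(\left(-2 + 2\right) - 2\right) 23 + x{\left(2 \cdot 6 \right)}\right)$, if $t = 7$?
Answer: $\frac{917674}{15} \approx 61178.0$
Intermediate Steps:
$x{\left(D \right)} = \frac{7 + D}{18 + D}$ ($x{\left(D \right)} = \frac{D + 7}{D + 18} = \frac{7 + D}{18 + D}$)
$- 148 \left(9 \left(\left(-2 + 2\right) - 2\right) 23 + x{\left(2 \cdot 6 \right)}\right) = - 148 \left(9 \left(\left(-2 + 2\right) - 2\right) 23 + \frac{7 + 2 \cdot 6}{18 + 2 \cdot 6}\right) = - 148 \left(9 \left(0 - 2\right) 23 + \frac{7 + 12}{18 + 12}\right) = - 148 \left(9 \left(-2\right) 23 + \frac{1}{30} \cdot 19\right) = - 148 \left(\left(-18\right) 23 + \frac{1}{30} \cdot 19\right) = - 148 \left(-414 + \frac{19}{30}\right) = \left(-148\right) \left(- \frac{12401}{30}\right) = \frac{917674}{15}$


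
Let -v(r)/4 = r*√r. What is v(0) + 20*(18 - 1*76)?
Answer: -1160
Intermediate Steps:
v(r) = -4*r^(3/2) (v(r) = -4*r*√r = -4*r^(3/2))
v(0) + 20*(18 - 1*76) = -4*0^(3/2) + 20*(18 - 1*76) = -4*0 + 20*(18 - 76) = 0 + 20*(-58) = 0 - 1160 = -1160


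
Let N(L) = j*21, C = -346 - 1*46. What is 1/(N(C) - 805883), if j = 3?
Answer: -1/805820 ≈ -1.2410e-6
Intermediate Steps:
C = -392 (C = -346 - 46 = -392)
N(L) = 63 (N(L) = 3*21 = 63)
1/(N(C) - 805883) = 1/(63 - 805883) = 1/(-805820) = -1/805820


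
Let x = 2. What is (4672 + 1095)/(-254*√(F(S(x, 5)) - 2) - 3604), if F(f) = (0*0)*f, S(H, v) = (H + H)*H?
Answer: -5196067/3279462 + 732409*I*√2/6558924 ≈ -1.5844 + 0.15792*I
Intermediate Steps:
S(H, v) = 2*H² (S(H, v) = (2*H)*H = 2*H²)
F(f) = 0 (F(f) = 0*f = 0)
(4672 + 1095)/(-254*√(F(S(x, 5)) - 2) - 3604) = (4672 + 1095)/(-254*√(0 - 2) - 3604) = 5767/(-254*I*√2 - 3604) = 5767/(-3604 - 254*I*√2)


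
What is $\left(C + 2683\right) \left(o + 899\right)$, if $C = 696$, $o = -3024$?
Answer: $-7180375$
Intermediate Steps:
$\left(C + 2683\right) \left(o + 899\right) = \left(696 + 2683\right) \left(-3024 + 899\right) = 3379 \left(-2125\right) = -7180375$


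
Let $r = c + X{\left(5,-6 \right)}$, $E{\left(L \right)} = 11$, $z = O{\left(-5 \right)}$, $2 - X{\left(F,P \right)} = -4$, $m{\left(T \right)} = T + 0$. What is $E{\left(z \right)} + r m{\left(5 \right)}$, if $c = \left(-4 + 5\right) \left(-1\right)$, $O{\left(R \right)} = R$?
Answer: $36$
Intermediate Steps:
$m{\left(T \right)} = T$
$X{\left(F,P \right)} = 6$ ($X{\left(F,P \right)} = 2 - -4 = 2 + 4 = 6$)
$z = -5$
$c = -1$ ($c = 1 \left(-1\right) = -1$)
$r = 5$ ($r = -1 + 6 = 5$)
$E{\left(z \right)} + r m{\left(5 \right)} = 11 + 5 \cdot 5 = 11 + 25 = 36$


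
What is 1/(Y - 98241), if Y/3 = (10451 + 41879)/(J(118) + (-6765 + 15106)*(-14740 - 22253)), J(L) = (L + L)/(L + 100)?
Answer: -33632888699/3304128635790369 ≈ -1.0179e-5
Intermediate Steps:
J(L) = 2*L/(100 + L) (J(L) = (2*L)/(100 + L) = 2*L/(100 + L))
Y = -17111910/33632888699 (Y = 3*((10451 + 41879)/(2*118/(100 + 118) + (-6765 + 15106)*(-14740 - 22253))) = 3*(52330/(2*118/218 + 8341*(-36993))) = 3*(52330/(2*118*(1/218) - 308558613)) = 3*(52330/(118/109 - 308558613)) = 3*(52330/(-33632888699/109)) = 3*(52330*(-109/33632888699)) = 3*(-5703970/33632888699) = -17111910/33632888699 ≈ -0.00050879)
1/(Y - 98241) = 1/(-17111910/33632888699 - 98241) = 1/(-3304128635790369/33632888699) = -33632888699/3304128635790369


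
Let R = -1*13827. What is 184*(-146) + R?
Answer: -40691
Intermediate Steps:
R = -13827
184*(-146) + R = 184*(-146) - 13827 = -26864 - 13827 = -40691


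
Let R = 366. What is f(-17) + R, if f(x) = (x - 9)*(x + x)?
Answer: 1250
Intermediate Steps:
f(x) = 2*x*(-9 + x) (f(x) = (-9 + x)*(2*x) = 2*x*(-9 + x))
f(-17) + R = 2*(-17)*(-9 - 17) + 366 = 2*(-17)*(-26) + 366 = 884 + 366 = 1250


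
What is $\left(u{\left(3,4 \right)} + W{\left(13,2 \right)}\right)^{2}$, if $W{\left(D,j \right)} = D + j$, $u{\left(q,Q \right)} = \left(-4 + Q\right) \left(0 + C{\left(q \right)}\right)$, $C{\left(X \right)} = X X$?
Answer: $225$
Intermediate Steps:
$C{\left(X \right)} = X^{2}$
$u{\left(q,Q \right)} = q^{2} \left(-4 + Q\right)$ ($u{\left(q,Q \right)} = \left(-4 + Q\right) \left(0 + q^{2}\right) = \left(-4 + Q\right) q^{2} = q^{2} \left(-4 + Q\right)$)
$\left(u{\left(3,4 \right)} + W{\left(13,2 \right)}\right)^{2} = \left(3^{2} \left(-4 + 4\right) + \left(13 + 2\right)\right)^{2} = \left(9 \cdot 0 + 15\right)^{2} = \left(0 + 15\right)^{2} = 15^{2} = 225$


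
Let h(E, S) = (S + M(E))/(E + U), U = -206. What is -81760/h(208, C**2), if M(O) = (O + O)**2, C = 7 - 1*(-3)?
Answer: -560/593 ≈ -0.94435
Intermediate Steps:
C = 10 (C = 7 + 3 = 10)
M(O) = 4*O**2 (M(O) = (2*O)**2 = 4*O**2)
h(E, S) = (S + 4*E**2)/(-206 + E) (h(E, S) = (S + 4*E**2)/(E - 206) = (S + 4*E**2)/(-206 + E))
-81760/h(208, C**2) = -81760*(-206 + 208)/(10**2 + 4*208**2) = -81760*2/(100 + 4*43264) = -81760*2/(100 + 173056) = -81760/((1/2)*173156) = -81760/86578 = -81760*1/86578 = -560/593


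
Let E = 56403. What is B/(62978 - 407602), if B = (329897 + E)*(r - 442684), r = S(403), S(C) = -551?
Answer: 42805420125/86156 ≈ 4.9684e+5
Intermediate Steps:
r = -551
B = -171221680500 (B = (329897 + 56403)*(-551 - 442684) = 386300*(-443235) = -171221680500)
B/(62978 - 407602) = -171221680500/(62978 - 407602) = -171221680500/(-344624) = -171221680500*(-1/344624) = 42805420125/86156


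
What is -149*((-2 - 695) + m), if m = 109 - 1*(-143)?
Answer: 66305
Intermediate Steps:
m = 252 (m = 109 + 143 = 252)
-149*((-2 - 695) + m) = -149*((-2 - 695) + 252) = -149*(-697 + 252) = -149*(-445) = 66305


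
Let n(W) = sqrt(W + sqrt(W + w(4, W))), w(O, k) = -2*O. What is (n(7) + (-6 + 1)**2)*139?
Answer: 3475 + 139*sqrt(7 + I) ≈ 3843.7 + 26.202*I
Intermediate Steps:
n(W) = sqrt(W + sqrt(-8 + W)) (n(W) = sqrt(W + sqrt(W - 2*4)) = sqrt(W + sqrt(W - 8)) = sqrt(W + sqrt(-8 + W)))
(n(7) + (-6 + 1)**2)*139 = (sqrt(7 + sqrt(-8 + 7)) + (-6 + 1)**2)*139 = (sqrt(7 + sqrt(-1)) + (-5)**2)*139 = (sqrt(7 + I) + 25)*139 = (25 + sqrt(7 + I))*139 = 3475 + 139*sqrt(7 + I)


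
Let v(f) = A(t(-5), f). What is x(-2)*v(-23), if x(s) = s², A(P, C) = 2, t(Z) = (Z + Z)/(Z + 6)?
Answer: 8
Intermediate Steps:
t(Z) = 2*Z/(6 + Z) (t(Z) = (2*Z)/(6 + Z) = 2*Z/(6 + Z))
v(f) = 2
x(-2)*v(-23) = (-2)²*2 = 4*2 = 8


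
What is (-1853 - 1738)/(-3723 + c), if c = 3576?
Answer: 171/7 ≈ 24.429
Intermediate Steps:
(-1853 - 1738)/(-3723 + c) = (-1853 - 1738)/(-3723 + 3576) = -3591/(-147) = -3591*(-1/147) = 171/7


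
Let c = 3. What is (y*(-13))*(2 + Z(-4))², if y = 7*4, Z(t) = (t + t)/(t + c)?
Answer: -36400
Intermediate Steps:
Z(t) = 2*t/(3 + t) (Z(t) = (t + t)/(t + 3) = (2*t)/(3 + t) = 2*t/(3 + t))
y = 28
(y*(-13))*(2 + Z(-4))² = (28*(-13))*(2 + 2*(-4)/(3 - 4))² = -364*(2 + 2*(-4)/(-1))² = -364*(2 + 2*(-4)*(-1))² = -364*(2 + 8)² = -364*10² = -364*100 = -36400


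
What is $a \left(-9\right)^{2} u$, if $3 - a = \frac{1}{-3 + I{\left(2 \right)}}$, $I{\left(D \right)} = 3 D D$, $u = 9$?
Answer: $2106$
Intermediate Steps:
$I{\left(D \right)} = 3 D^{2}$
$a = \frac{26}{9}$ ($a = 3 - \frac{1}{-3 + 3 \cdot 2^{2}} = 3 - \frac{1}{-3 + 3 \cdot 4} = 3 - \frac{1}{-3 + 12} = 3 - \frac{1}{9} = \frac{26}{9} \approx 2.8889$)
$a \left(-9\right)^{2} u = \frac{26 \left(-9\right)^{2}}{9} \cdot 9 = \frac{26}{9} \cdot 81 \cdot 9 = 234 \cdot 9 = 2106$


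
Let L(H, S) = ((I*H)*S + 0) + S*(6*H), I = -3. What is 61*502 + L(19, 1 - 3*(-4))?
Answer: 31363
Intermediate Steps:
L(H, S) = 3*H*S (L(H, S) = ((-3*H)*S + 0) + S*(6*H) = (-3*H*S + 0) + 6*H*S = -3*H*S + 6*H*S = 3*H*S)
61*502 + L(19, 1 - 3*(-4)) = 61*502 + 3*19*(1 - 3*(-4)) = 30622 + 3*19*(1 + 12) = 30622 + 3*19*13 = 30622 + 741 = 31363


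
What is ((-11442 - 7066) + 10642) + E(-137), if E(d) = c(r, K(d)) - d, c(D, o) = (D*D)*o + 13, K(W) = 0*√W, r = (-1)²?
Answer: -7716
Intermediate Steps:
r = 1
K(W) = 0
c(D, o) = 13 + o*D² (c(D, o) = D²*o + 13 = o*D² + 13 = 13 + o*D²)
E(d) = 13 - d (E(d) = (13 + 0*1²) - d = (13 + 0*1) - d = (13 + 0) - d = 13 - d)
((-11442 - 7066) + 10642) + E(-137) = ((-11442 - 7066) + 10642) + (13 - 1*(-137)) = (-18508 + 10642) + (13 + 137) = -7866 + 150 = -7716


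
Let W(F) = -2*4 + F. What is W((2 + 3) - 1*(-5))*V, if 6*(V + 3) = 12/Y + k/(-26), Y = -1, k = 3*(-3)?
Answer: -257/26 ≈ -9.8846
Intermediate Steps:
k = -9
V = -257/52 (V = -3 + (12/(-1) - 9/(-26))/6 = -3 + (12*(-1) - 9*(-1/26))/6 = -3 + (-12 + 9/26)/6 = -3 + (⅙)*(-303/26) = -3 - 101/52 = -257/52 ≈ -4.9423)
W(F) = -8 + F
W((2 + 3) - 1*(-5))*V = (-8 + ((2 + 3) - 1*(-5)))*(-257/52) = (-8 + (5 + 5))*(-257/52) = (-8 + 10)*(-257/52) = 2*(-257/52) = -257/26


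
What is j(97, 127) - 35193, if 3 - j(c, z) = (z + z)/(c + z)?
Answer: -3941407/112 ≈ -35191.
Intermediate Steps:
j(c, z) = 3 - 2*z/(c + z) (j(c, z) = 3 - (z + z)/(c + z) = 3 - 2*z/(c + z))
j(97, 127) - 35193 = (127 + 3*97)/(97 + 127) - 35193 = (127 + 291)/224 - 35193 = (1/224)*418 - 35193 = 209/112 - 35193 = -3941407/112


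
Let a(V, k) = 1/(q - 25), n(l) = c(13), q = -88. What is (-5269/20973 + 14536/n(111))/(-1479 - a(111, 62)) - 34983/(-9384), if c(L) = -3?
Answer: 1669448970473/238349084664 ≈ 7.0042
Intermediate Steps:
n(l) = -3
a(V, k) = -1/113 (a(V, k) = 1/(-88 - 25) = 1/(-113) = -1/113)
(-5269/20973 + 14536/n(111))/(-1479 - a(111, 62)) - 34983/(-9384) = (-5269/20973 + 14536/(-3))/(-1479 - 1*(-1/113)) - 34983/(-9384) = (-5269*1/20973 + 14536*(-⅓))/(-1479 + 1/113) - 34983*(-1/9384) = (-5269/20973 - 14536/3)/(-167126/113) + 507/136 = -101626445/20973*(-113/167126) + 507/136 = 11483788285/3505133598 + 507/136 = 1669448970473/238349084664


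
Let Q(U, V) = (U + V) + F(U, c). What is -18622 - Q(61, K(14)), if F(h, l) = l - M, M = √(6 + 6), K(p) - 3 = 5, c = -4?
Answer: -18687 + 2*√3 ≈ -18684.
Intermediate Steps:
K(p) = 8 (K(p) = 3 + 5 = 8)
M = 2*√3 (M = √12 = 2*√3 ≈ 3.4641)
F(h, l) = l - 2*√3
Q(U, V) = -4 + U + V - 2*√3 (Q(U, V) = (U + V) + (-4 - 2*√3) = -4 + U + V - 2*√3)
-18622 - Q(61, K(14)) = -18622 - (-4 + 61 + 8 - 2*√3) = -18622 - (65 - 2*√3) = -18622 + (-65 + 2*√3) = -18687 + 2*√3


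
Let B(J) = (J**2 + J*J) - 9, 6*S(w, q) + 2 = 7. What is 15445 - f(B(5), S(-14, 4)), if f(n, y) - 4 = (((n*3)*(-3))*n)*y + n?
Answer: 56015/2 ≈ 28008.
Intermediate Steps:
S(w, q) = 5/6 (S(w, q) = -1/3 + (1/6)*7 = -1/3 + 7/6 = 5/6)
B(J) = -9 + 2*J**2 (B(J) = (J**2 + J**2) - 9 = 2*J**2 - 9 = -9 + 2*J**2)
f(n, y) = 4 + n - 9*y*n**2 (f(n, y) = 4 + ((((n*3)*(-3))*n)*y + n) = 4 + ((((3*n)*(-3))*n)*y + n) = 4 + (((-9*n)*n)*y + n) = 4 + ((-9*n**2)*y + n) = 4 + (-9*y*n**2 + n) = 4 + (n - 9*y*n**2) = 4 + n - 9*y*n**2)
15445 - f(B(5), S(-14, 4)) = 15445 - (4 + (-9 + 2*5**2) - 9*5/6*(-9 + 2*5**2)**2) = 15445 - (4 + (-9 + 2*25) - 9*5/6*(-9 + 2*25)**2) = 15445 - (4 + (-9 + 50) - 9*5/6*(-9 + 50)**2) = 15445 - (4 + 41 - 9*5/6*41**2) = 15445 - (4 + 41 - 9*5/6*1681) = 15445 - (4 + 41 - 25215/2) = 15445 - 1*(-25125/2) = 15445 + 25125/2 = 56015/2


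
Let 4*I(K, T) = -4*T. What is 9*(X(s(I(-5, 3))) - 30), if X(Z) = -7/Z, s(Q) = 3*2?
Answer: -561/2 ≈ -280.50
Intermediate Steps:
I(K, T) = -T (I(K, T) = (-4*T)/4 = -T)
s(Q) = 6
9*(X(s(I(-5, 3))) - 30) = 9*(-7/6 - 30) = 9*(-187/6) = -561/2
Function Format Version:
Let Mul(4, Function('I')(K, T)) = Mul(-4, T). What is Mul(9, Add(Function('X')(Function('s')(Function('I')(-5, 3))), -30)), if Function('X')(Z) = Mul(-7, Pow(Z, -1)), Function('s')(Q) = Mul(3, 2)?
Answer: Rational(-561, 2) ≈ -280.50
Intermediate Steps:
Function('I')(K, T) = Mul(-1, T) (Function('I')(K, T) = Mul(Rational(1, 4), Mul(-4, T)) = Mul(-1, T))
Function('s')(Q) = 6
Mul(9, Add(Function('X')(Function('s')(Function('I')(-5, 3))), -30)) = Mul(9, Add(Mul(-7, Pow(6, -1)), -30)) = Mul(9, Add(Mul(-7, Rational(1, 6)), -30)) = Mul(9, Add(Rational(-7, 6), -30)) = Mul(9, Rational(-187, 6)) = Rational(-561, 2)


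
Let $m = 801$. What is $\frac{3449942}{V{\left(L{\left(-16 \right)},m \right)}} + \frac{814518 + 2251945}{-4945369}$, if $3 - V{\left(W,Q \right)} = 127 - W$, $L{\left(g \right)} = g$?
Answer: $- \frac{8530832761709}{346175830} \approx -24643.0$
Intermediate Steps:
$V{\left(W,Q \right)} = -124 + W$ ($V{\left(W,Q \right)} = 3 - \left(127 - W\right) = 3 + \left(-127 + W\right) = -124 + W$)
$\frac{3449942}{V{\left(L{\left(-16 \right)},m \right)}} + \frac{814518 + 2251945}{-4945369} = \frac{3449942}{-124 - 16} + \frac{814518 + 2251945}{-4945369} = \frac{3449942}{-140} + 3066463 \left(- \frac{1}{4945369}\right) = 3449942 \left(- \frac{1}{140}\right) - \frac{3066463}{4945369} = - \frac{1724971}{70} - \frac{3066463}{4945369} = - \frac{8530832761709}{346175830}$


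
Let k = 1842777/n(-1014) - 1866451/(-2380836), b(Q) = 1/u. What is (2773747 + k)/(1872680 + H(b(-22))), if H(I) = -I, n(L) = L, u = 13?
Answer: 1115317494871105/753493898370252 ≈ 1.4802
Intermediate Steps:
b(Q) = 1/13
k = -730909540043/402361284 (k = 1842777/(-1014) - 1866451/(-2380836) = 1842777*(-1/1014) - 1866451*(-1/2380836) = -614259/338 + 1866451/2380836 = -730909540043/402361284 ≈ -1816.6)
(2773747 + k)/(1872680 + H(b(-22))) = (2773747 - 730909540043/402361284)/(1872680 - 1*1/13) = 1115317494871105/(402361284*(1872680 - 1/13)) = 1115317494871105/(402361284*(24344839/13)) = (1115317494871105/402361284)*(13/24344839) = 1115317494871105/753493898370252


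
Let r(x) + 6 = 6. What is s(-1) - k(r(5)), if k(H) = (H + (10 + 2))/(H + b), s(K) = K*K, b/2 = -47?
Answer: 53/47 ≈ 1.1277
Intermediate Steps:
b = -94 (b = 2*(-47) = -94)
r(x) = 0 (r(x) = -6 + 6 = 0)
s(K) = K²
k(H) = (12 + H)/(-94 + H) (k(H) = (H + (10 + 2))/(H - 94) = (H + 12)/(-94 + H) = (12 + H)/(-94 + H))
s(-1) - k(r(5)) = (-1)² - (12 + 0)/(-94 + 0) = 1 - 12/(-94) = 1 - (-1)*12/94 = 1 - 1*(-6/47) = 1 + 6/47 = 53/47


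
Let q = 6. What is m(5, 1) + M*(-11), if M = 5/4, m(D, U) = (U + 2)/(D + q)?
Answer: -593/44 ≈ -13.477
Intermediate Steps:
m(D, U) = (2 + U)/(6 + D) (m(D, U) = (U + 2)/(D + 6) = (2 + U)/(6 + D))
M = 5/4 (M = 5*(¼) = 5/4 ≈ 1.2500)
m(5, 1) + M*(-11) = (2 + 1)/(6 + 5) + (5/4)*(-11) = 3/11 - 55/4 = -593/44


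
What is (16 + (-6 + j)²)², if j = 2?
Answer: 1024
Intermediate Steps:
(16 + (-6 + j)²)² = (16 + (-6 + 2)²)² = (16 + (-4)²)² = (16 + 16)² = 32² = 1024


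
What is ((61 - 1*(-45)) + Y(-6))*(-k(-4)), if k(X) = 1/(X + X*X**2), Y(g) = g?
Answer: 25/17 ≈ 1.4706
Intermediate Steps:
k(X) = 1/(X + X**3)
((61 - 1*(-45)) + Y(-6))*(-k(-4)) = ((61 - 1*(-45)) - 6)*(-1/(-4 + (-4)**3)) = ((61 + 45) - 6)*(-1/(-4 - 64)) = (106 - 6)*(-1/(-68)) = 100*(-1*(-1/68)) = 100*(1/68) = 25/17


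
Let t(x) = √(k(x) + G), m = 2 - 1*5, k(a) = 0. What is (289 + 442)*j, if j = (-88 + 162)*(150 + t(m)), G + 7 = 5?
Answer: 8114100 + 54094*I*√2 ≈ 8.1141e+6 + 76501.0*I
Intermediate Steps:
G = -2 (G = -7 + 5 = -2)
m = -3 (m = 2 - 5 = -3)
t(x) = I*√2 (t(x) = √(0 - 2) = √(-2) = I*√2)
j = 11100 + 74*I*√2 (j = (-88 + 162)*(150 + I*√2) = 74*(150 + I*√2) = 11100 + 74*I*√2 ≈ 11100.0 + 104.65*I)
(289 + 442)*j = (289 + 442)*(11100 + 74*I*√2) = 731*(11100 + 74*I*√2) = 8114100 + 54094*I*√2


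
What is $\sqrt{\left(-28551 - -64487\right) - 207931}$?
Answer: $i \sqrt{171995} \approx 414.72 i$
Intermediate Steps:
$\sqrt{\left(-28551 - -64487\right) - 207931} = \sqrt{\left(-28551 + 64487\right) - 207931} = \sqrt{35936 - 207931} = \sqrt{-171995} = i \sqrt{171995}$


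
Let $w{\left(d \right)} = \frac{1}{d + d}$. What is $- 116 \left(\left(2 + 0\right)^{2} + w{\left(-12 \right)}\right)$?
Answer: $- \frac{2755}{6} \approx -459.17$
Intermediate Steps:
$w{\left(d \right)} = \frac{1}{2 d}$
$- 116 \left(\left(2 + 0\right)^{2} + w{\left(-12 \right)}\right) = - 116 \left(\left(2 + 0\right)^{2} + \frac{1}{2 \left(-12\right)}\right) = - 116 \left(2^{2} + \frac{1}{2} \left(- \frac{1}{12}\right)\right) = - 116 \left(4 - \frac{1}{24}\right) = \left(-116\right) \frac{95}{24} = - \frac{2755}{6}$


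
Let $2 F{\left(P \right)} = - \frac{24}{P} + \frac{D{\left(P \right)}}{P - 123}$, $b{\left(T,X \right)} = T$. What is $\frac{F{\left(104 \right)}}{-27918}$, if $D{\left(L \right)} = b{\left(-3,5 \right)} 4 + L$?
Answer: $\frac{1253}{13791492} \approx 9.0853 \cdot 10^{-5}$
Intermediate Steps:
$D{\left(L \right)} = -12 + L$ ($D{\left(L \right)} = \left(-3\right) 4 + L = -12 + L$)
$F{\left(P \right)} = - \frac{12}{P} + \frac{-12 + P}{2 \left(-123 + P\right)}$ ($F{\left(P \right)} = \frac{- \frac{24}{P} + \frac{-12 + P}{P - 123}}{2} = \frac{- \frac{24}{P} + \frac{-12 + P}{-123 + P}}{2} = - \frac{12}{P} + \frac{-12 + P}{2 \left(-123 + P\right)}$)
$\frac{F{\left(104 \right)}}{-27918} = \frac{\frac{1}{2} \cdot \frac{1}{104} \frac{1}{-123 + 104} \left(2952 + 104^{2} - 3744\right)}{-27918} = \frac{1}{2} \cdot \frac{1}{104} \frac{1}{-19} \left(2952 + 10816 - 3744\right) \left(- \frac{1}{27918}\right) = \frac{1}{2} \cdot \frac{1}{104} \left(- \frac{1}{19}\right) 10024 \left(- \frac{1}{27918}\right) = \left(- \frac{1253}{494}\right) \left(- \frac{1}{27918}\right) = \frac{1253}{13791492}$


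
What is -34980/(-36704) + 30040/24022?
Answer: 242859715/110212936 ≈ 2.2035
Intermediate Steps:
-34980/(-36704) + 30040/24022 = -34980*(-1/36704) + 30040*(1/24022) = 8745/9176 + 15020/12011 = 242859715/110212936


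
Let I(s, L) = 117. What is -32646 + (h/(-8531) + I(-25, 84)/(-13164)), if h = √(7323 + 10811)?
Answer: -143250687/4388 - √18134/8531 ≈ -32646.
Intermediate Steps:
h = √18134 ≈ 134.66
-32646 + (h/(-8531) + I(-25, 84)/(-13164)) = -32646 + (√18134/(-8531) + 117/(-13164)) = -32646 + (√18134*(-1/8531) + 117*(-1/13164)) = -32646 + (-√18134/8531 - 39/4388) = -32646 + (-39/4388 - √18134/8531) = -143250687/4388 - √18134/8531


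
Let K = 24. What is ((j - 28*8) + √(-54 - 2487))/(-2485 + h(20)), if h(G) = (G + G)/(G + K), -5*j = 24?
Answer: 12584/136625 - 121*I*√21/27325 ≈ 0.092106 - 0.020292*I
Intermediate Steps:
j = -24/5 (j = -⅕*24 = -24/5 ≈ -4.8000)
h(G) = 2*G/(24 + G) (h(G) = (G + G)/(G + 24) = (2*G)/(24 + G) = 2*G/(24 + G))
((j - 28*8) + √(-54 - 2487))/(-2485 + h(20)) = ((-24/5 - 28*8) + √(-54 - 2487))/(-2485 + 2*20/(24 + 20)) = ((-24/5 - 224) + √(-2541))/(-2485 + 2*20/44) = (-1144/5 + 11*I*√21)/(-2485 + 2*20*(1/44)) = (-1144/5 + 11*I*√21)/(-2485 + 10/11) = (-1144/5 + 11*I*√21)/(-27325/11) = (-1144/5 + 11*I*√21)*(-11/27325) = 12584/136625 - 121*I*√21/27325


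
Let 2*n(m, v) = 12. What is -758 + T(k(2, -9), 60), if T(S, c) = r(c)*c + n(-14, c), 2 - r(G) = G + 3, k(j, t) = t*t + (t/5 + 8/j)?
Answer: -4412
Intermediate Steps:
n(m, v) = 6 (n(m, v) = (½)*12 = 6)
k(j, t) = t² + 8/j + t/5 (k(j, t) = t² + (t*(⅕) + 8/j) = t² + (t/5 + 8/j) = t² + (8/j + t/5) = t² + 8/j + t/5)
r(G) = -1 - G (r(G) = 2 - (G + 3) = 2 - (3 + G) = 2 + (-3 - G) = -1 - G)
T(S, c) = 6 + c*(-1 - c) (T(S, c) = (-1 - c)*c + 6 = c*(-1 - c) + 6 = 6 + c*(-1 - c))
-758 + T(k(2, -9), 60) = -758 + (6 - 1*60*(1 + 60)) = -758 + (6 - 1*60*61) = -758 + (6 - 3660) = -758 - 3654 = -4412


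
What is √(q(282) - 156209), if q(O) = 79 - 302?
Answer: 4*I*√9777 ≈ 395.51*I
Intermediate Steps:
q(O) = -223
√(q(282) - 156209) = √(-223 - 156209) = √(-156432) = 4*I*√9777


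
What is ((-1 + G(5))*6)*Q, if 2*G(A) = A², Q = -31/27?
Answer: -713/9 ≈ -79.222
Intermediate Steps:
Q = -31/27 (Q = -31*1/27 = -31/27 ≈ -1.1481)
G(A) = A²/2
((-1 + G(5))*6)*Q = ((-1 + (½)*5²)*6)*(-31/27) = ((-1 + (½)*25)*6)*(-31/27) = ((-1 + 25/2)*6)*(-31/27) = ((23/2)*6)*(-31/27) = 69*(-31/27) = -713/9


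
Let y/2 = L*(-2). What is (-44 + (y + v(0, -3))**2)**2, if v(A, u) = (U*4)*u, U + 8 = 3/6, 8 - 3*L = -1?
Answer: 36481600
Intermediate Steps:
L = 3 (L = 8/3 - 1/3*(-1) = 8/3 + 1/3 = 3)
U = -15/2 (U = -8 + 3/6 = -8 + 3*(1/6) = -8 + 1/2 = -15/2 ≈ -7.5000)
y = -12 (y = 2*(3*(-2)) = 2*(-6) = -12)
v(A, u) = -30*u (v(A, u) = (-15/2*4)*u = -30*u)
(-44 + (y + v(0, -3))**2)**2 = (-44 + (-12 - 30*(-3))**2)**2 = (-44 + (-12 + 90)**2)**2 = (-44 + 78**2)**2 = (-44 + 6084)**2 = 6040**2 = 36481600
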